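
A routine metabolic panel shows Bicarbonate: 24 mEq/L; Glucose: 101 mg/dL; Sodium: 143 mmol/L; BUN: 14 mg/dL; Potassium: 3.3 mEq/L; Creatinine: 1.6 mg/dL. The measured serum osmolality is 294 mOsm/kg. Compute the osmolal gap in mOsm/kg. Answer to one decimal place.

Calculated osmolality = 2·Na + glucose/18 + BUN/2.8
= 2·143 + 101/18 + 14/2.8
= 286 + 5.61 + 5
= 296.61 mOsm/kg ≈ 296.6 mOsm/kg
Osmolar gap = measured − calculated = 294 − 296.6 = -2.6 mOsm/kg

-2.6 mOsm/kg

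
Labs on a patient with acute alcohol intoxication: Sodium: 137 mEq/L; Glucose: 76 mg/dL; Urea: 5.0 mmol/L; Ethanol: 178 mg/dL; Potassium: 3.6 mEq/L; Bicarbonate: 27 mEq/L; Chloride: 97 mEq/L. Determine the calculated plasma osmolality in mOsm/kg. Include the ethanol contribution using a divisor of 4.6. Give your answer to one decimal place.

321.9 mOsm/kg

Calculated osmolality = 2·Na + glucose/18 + urea + ethanol/4.6
= 2·137 + 76/18 + 5 + 178/4.6
= 274 + 4.22 + 5 + 38.70
= 321.92 mOsm/kg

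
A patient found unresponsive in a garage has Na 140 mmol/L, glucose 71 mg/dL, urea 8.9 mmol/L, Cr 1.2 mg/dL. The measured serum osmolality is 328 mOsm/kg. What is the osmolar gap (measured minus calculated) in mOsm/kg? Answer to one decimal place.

35.2 mOsm/kg

Calculated osmolality = 2·Na + glucose/18 + urea
= 2·140 + 71/18 + 8.9
= 280 + 3.94 + 8.90
= 292.84 mOsm/kg ≈ 292.8 mOsm/kg
Osmolar gap = measured − calculated = 328 − 292.8 = 35.2 mOsm/kg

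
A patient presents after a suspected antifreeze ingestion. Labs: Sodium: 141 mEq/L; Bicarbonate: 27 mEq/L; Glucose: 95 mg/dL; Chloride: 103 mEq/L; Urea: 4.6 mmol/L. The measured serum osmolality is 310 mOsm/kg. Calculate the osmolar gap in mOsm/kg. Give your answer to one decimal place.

Calculated osmolality = 2·Na + glucose/18 + urea
= 2·141 + 95/18 + 4.6
= 282 + 5.28 + 4.60
= 291.88 mOsm/kg ≈ 291.9 mOsm/kg
Osmolar gap = measured − calculated = 310 − 291.9 = 18.1 mOsm/kg

18.1 mOsm/kg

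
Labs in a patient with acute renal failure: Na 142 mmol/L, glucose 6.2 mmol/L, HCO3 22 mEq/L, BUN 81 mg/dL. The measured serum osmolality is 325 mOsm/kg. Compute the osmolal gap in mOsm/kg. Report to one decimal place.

Calculated osmolality = 2·Na + glucose + BUN/2.8
= 2·142 + 6.2 + 81/2.8
= 284 + 6.20 + 28.93
= 319.13 mOsm/kg ≈ 319.1 mOsm/kg
Osmolar gap = measured − calculated = 325 − 319.1 = 5.9 mOsm/kg

5.9 mOsm/kg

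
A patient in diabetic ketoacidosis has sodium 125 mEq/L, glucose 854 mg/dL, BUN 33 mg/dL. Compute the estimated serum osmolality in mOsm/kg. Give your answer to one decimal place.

Calculated osmolality = 2·Na + glucose/18 + BUN/2.8
= 2·125 + 854/18 + 33/2.8
= 250 + 47.44 + 11.79
= 309.23 mOsm/kg

309.2 mOsm/kg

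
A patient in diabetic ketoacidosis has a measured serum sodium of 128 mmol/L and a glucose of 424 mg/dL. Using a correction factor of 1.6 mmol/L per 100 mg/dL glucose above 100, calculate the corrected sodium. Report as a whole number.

133 mmol/L

Corrected Na = measured Na + 1.6 · (glucose − 100)/100
= 128 + 1.6 · (424 − 100)/100
= 128 + 5.2
= 133.2 mmol/L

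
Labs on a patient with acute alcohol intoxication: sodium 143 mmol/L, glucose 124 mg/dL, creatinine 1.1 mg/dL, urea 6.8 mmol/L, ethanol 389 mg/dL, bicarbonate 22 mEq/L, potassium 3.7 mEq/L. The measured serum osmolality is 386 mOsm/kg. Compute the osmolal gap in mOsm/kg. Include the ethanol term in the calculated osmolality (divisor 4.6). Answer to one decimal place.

Calculated osmolality = 2·Na + glucose/18 + urea + ethanol/4.6
= 2·143 + 124/18 + 6.8 + 389/4.6
= 286 + 6.89 + 6.80 + 84.57
= 384.26 mOsm/kg ≈ 384.3 mOsm/kg
Osmolar gap = measured − calculated = 386 − 384.3 = 1.7 mOsm/kg

1.7 mOsm/kg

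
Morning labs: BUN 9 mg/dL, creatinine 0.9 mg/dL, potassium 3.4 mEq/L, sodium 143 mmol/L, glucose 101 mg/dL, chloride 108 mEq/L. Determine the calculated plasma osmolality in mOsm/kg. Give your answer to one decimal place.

Calculated osmolality = 2·Na + glucose/18 + BUN/2.8
= 2·143 + 101/18 + 9/2.8
= 286 + 5.61 + 3.21
= 294.82 mOsm/kg

294.8 mOsm/kg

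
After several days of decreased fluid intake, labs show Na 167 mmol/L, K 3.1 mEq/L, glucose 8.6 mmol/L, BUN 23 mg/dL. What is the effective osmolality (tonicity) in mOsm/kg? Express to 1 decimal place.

342.6 mOsm/kg

Effective osmolality excludes urea (freely permeant across cell membranes):
2·Na + glucose
= 2·167 + 8.6
= 334 + 8.6
= 342.6 mOsm/kg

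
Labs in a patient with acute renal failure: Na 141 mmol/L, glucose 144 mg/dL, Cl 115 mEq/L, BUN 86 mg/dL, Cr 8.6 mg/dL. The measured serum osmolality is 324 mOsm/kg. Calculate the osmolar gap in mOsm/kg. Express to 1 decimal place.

Calculated osmolality = 2·Na + glucose/18 + BUN/2.8
= 2·141 + 144/18 + 86/2.8
= 282 + 8 + 30.71
= 320.71 mOsm/kg ≈ 320.7 mOsm/kg
Osmolar gap = measured − calculated = 324 − 320.7 = 3.3 mOsm/kg

3.3 mOsm/kg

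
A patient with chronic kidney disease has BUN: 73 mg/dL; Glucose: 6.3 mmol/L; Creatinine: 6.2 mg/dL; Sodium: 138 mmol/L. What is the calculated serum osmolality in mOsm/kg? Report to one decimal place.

308.4 mOsm/kg

Calculated osmolality = 2·Na + glucose + BUN/2.8
= 2·138 + 6.3 + 73/2.8
= 276 + 6.30 + 26.07
= 308.37 mOsm/kg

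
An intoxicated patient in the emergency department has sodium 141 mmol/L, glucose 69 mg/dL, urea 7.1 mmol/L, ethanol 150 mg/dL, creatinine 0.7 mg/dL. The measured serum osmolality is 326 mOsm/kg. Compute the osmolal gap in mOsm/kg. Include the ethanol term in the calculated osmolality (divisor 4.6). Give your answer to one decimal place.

0.5 mOsm/kg

Calculated osmolality = 2·Na + glucose/18 + urea + ethanol/4.6
= 2·141 + 69/18 + 7.1 + 150/4.6
= 282 + 3.83 + 7.10 + 32.61
= 325.54 mOsm/kg ≈ 325.5 mOsm/kg
Osmolar gap = measured − calculated = 326 − 325.5 = 0.5 mOsm/kg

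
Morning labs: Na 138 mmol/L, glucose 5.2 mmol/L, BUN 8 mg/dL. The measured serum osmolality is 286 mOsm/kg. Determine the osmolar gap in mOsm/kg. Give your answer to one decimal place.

1.9 mOsm/kg

Calculated osmolality = 2·Na + glucose + BUN/2.8
= 2·138 + 5.2 + 8/2.8
= 276 + 5.20 + 2.86
= 284.06 mOsm/kg ≈ 284.1 mOsm/kg
Osmolar gap = measured − calculated = 286 − 284.1 = 1.9 mOsm/kg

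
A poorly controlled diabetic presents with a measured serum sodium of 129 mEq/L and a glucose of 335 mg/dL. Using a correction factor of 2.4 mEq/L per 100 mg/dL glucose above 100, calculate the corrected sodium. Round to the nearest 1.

Corrected Na = measured Na + 2.4 · (glucose − 100)/100
= 129 + 2.4 · (335 − 100)/100
= 129 + 5.6
= 134.6 mEq/L

135 mEq/L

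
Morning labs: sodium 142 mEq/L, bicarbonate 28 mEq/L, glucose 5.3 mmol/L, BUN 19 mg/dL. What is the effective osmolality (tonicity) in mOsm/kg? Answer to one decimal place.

289.3 mOsm/kg

Effective osmolality excludes urea (freely permeant across cell membranes):
2·Na + glucose
= 2·142 + 5.3
= 284 + 5.3
= 289.3 mOsm/kg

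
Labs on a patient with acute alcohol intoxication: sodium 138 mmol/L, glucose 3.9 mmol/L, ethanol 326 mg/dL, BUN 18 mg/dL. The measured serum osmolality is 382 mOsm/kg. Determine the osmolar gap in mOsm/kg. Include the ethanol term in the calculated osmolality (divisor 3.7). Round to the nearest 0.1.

Calculated osmolality = 2·Na + glucose + BUN/2.8 + ethanol/3.7
= 2·138 + 3.9 + 18/2.8 + 326/3.7
= 276 + 3.90 + 6.43 + 88.11
= 374.44 mOsm/kg ≈ 374.4 mOsm/kg
Osmolar gap = measured − calculated = 382 − 374.4 = 7.6 mOsm/kg

7.6 mOsm/kg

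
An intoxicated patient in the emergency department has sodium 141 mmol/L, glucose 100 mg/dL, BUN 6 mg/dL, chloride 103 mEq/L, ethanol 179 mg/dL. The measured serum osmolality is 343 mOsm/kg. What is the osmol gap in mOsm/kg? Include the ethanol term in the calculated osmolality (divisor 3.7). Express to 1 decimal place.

Calculated osmolality = 2·Na + glucose/18 + BUN/2.8 + ethanol/3.7
= 2·141 + 100/18 + 6/2.8 + 179/3.7
= 282 + 5.56 + 2.14 + 48.38
= 338.08 mOsm/kg ≈ 338.1 mOsm/kg
Osmolar gap = measured − calculated = 343 − 338.1 = 4.9 mOsm/kg

4.9 mOsm/kg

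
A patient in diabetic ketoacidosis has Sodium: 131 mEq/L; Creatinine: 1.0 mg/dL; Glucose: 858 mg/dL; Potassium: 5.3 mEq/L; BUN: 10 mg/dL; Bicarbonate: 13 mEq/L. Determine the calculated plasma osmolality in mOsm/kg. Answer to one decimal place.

Calculated osmolality = 2·Na + glucose/18 + BUN/2.8
= 2·131 + 858/18 + 10/2.8
= 262 + 47.67 + 3.57
= 313.24 mOsm/kg

313.2 mOsm/kg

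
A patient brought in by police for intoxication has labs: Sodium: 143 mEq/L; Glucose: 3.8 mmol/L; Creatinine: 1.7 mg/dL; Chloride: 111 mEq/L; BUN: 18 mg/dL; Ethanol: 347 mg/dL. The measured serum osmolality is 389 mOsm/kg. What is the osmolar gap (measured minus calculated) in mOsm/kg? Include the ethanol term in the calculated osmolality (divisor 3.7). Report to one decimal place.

-1.0 mOsm/kg

Calculated osmolality = 2·Na + glucose + BUN/2.8 + ethanol/3.7
= 2·143 + 3.8 + 18/2.8 + 347/3.7
= 286 + 3.80 + 6.43 + 93.78
= 390.01 mOsm/kg ≈ 390.0 mOsm/kg
Osmolar gap = measured − calculated = 389 − 390.0 = -1.0 mOsm/kg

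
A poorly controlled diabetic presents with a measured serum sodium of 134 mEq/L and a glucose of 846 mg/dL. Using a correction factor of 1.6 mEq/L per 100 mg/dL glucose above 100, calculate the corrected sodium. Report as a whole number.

146 mEq/L

Corrected Na = measured Na + 1.6 · (glucose − 100)/100
= 134 + 1.6 · (846 − 100)/100
= 134 + 11.9
= 145.9 mEq/L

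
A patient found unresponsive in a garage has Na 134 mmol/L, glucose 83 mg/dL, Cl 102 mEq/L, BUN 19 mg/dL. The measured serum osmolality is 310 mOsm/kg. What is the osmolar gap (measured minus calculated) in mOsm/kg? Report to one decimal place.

Calculated osmolality = 2·Na + glucose/18 + BUN/2.8
= 2·134 + 83/18 + 19/2.8
= 268 + 4.61 + 6.79
= 279.4 mOsm/kg ≈ 279.4 mOsm/kg
Osmolar gap = measured − calculated = 310 − 279.4 = 30.6 mOsm/kg

30.6 mOsm/kg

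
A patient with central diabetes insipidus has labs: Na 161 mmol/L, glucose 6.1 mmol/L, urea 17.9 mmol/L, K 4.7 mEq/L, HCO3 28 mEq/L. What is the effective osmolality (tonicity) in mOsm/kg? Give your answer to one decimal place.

Effective osmolality excludes urea (freely permeant across cell membranes):
2·Na + glucose
= 2·161 + 6.1
= 322 + 6.1
= 328.1 mOsm/kg

328.1 mOsm/kg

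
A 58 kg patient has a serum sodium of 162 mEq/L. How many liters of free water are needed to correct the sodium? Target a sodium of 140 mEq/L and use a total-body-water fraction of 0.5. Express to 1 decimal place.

4.6 L

TBW = 0.5 · 58 = 29 L
Free water deficit = TBW · (Na/140 − 1)
= 29 · (162/140 − 1)
= 29 · 0.1571
= 4.56 L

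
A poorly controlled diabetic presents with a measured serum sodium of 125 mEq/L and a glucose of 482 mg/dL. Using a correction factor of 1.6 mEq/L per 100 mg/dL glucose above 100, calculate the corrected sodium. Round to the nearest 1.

Corrected Na = measured Na + 1.6 · (glucose − 100)/100
= 125 + 1.6 · (482 − 100)/100
= 125 + 6.1
= 131.1 mEq/L

131 mEq/L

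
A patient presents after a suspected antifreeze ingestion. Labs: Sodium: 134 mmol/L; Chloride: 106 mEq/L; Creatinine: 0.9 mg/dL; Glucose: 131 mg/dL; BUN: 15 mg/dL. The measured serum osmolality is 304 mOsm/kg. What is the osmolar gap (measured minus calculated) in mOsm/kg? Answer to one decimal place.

23.4 mOsm/kg

Calculated osmolality = 2·Na + glucose/18 + BUN/2.8
= 2·134 + 131/18 + 15/2.8
= 268 + 7.28 + 5.36
= 280.64 mOsm/kg ≈ 280.6 mOsm/kg
Osmolar gap = measured − calculated = 304 − 280.6 = 23.4 mOsm/kg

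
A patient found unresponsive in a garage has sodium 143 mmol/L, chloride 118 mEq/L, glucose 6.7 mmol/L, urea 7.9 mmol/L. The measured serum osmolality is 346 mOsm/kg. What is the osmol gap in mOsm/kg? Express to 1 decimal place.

Calculated osmolality = 2·Na + glucose + urea
= 2·143 + 6.7 + 7.9
= 286 + 6.70 + 7.90
= 300.6 mOsm/kg ≈ 300.6 mOsm/kg
Osmolar gap = measured − calculated = 346 − 300.6 = 45.4 mOsm/kg

45.4 mOsm/kg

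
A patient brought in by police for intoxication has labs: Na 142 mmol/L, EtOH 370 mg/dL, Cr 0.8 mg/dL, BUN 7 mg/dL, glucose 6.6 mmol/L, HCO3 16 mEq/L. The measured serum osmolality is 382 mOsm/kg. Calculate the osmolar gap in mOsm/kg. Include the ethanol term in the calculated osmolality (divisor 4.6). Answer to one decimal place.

8.5 mOsm/kg

Calculated osmolality = 2·Na + glucose + BUN/2.8 + ethanol/4.6
= 2·142 + 6.6 + 7/2.8 + 370/4.6
= 284 + 6.60 + 2.50 + 80.43
= 373.53 mOsm/kg ≈ 373.5 mOsm/kg
Osmolar gap = measured − calculated = 382 − 373.5 = 8.5 mOsm/kg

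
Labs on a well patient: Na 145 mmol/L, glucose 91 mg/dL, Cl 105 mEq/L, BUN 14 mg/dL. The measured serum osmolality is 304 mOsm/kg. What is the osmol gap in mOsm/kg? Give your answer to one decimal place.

Calculated osmolality = 2·Na + glucose/18 + BUN/2.8
= 2·145 + 91/18 + 14/2.8
= 290 + 5.06 + 5
= 300.06 mOsm/kg ≈ 300.1 mOsm/kg
Osmolar gap = measured − calculated = 304 − 300.1 = 3.9 mOsm/kg

3.9 mOsm/kg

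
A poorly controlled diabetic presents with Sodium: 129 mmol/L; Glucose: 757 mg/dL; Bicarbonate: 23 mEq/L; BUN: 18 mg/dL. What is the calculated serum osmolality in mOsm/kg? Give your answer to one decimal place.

306.5 mOsm/kg

Calculated osmolality = 2·Na + glucose/18 + BUN/2.8
= 2·129 + 757/18 + 18/2.8
= 258 + 42.06 + 6.43
= 306.49 mOsm/kg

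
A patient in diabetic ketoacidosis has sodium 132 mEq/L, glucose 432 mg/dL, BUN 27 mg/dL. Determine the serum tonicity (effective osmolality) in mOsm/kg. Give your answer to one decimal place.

288.0 mOsm/kg

Effective osmolality excludes urea (freely permeant across cell membranes):
2·Na + glucose/18
= 2·132 + 432/18
= 264 + 24
= 288 mOsm/kg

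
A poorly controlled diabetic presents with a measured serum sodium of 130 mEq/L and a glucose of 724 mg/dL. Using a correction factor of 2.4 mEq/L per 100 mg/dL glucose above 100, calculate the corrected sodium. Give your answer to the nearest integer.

Corrected Na = measured Na + 2.4 · (glucose − 100)/100
= 130 + 2.4 · (724 − 100)/100
= 130 + 15
= 145 mEq/L

145 mEq/L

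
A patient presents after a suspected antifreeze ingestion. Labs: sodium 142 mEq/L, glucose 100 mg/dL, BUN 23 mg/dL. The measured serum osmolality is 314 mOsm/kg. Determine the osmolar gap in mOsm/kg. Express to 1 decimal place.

Calculated osmolality = 2·Na + glucose/18 + BUN/2.8
= 2·142 + 100/18 + 23/2.8
= 284 + 5.56 + 8.21
= 297.77 mOsm/kg ≈ 297.8 mOsm/kg
Osmolar gap = measured − calculated = 314 − 297.8 = 16.2 mOsm/kg

16.2 mOsm/kg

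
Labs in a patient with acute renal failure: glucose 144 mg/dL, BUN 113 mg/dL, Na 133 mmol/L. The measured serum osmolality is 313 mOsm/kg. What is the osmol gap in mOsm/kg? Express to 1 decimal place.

-1.4 mOsm/kg

Calculated osmolality = 2·Na + glucose/18 + BUN/2.8
= 2·133 + 144/18 + 113/2.8
= 266 + 8 + 40.36
= 314.36 mOsm/kg ≈ 314.4 mOsm/kg
Osmolar gap = measured − calculated = 313 − 314.4 = -1.4 mOsm/kg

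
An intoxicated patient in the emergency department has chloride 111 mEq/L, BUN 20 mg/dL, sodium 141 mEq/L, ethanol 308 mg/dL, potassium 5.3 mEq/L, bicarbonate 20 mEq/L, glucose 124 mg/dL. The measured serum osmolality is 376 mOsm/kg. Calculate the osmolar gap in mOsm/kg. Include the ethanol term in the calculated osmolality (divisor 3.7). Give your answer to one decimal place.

Calculated osmolality = 2·Na + glucose/18 + BUN/2.8 + ethanol/3.7
= 2·141 + 124/18 + 20/2.8 + 308/3.7
= 282 + 6.89 + 7.14 + 83.24
= 379.27 mOsm/kg ≈ 379.3 mOsm/kg
Osmolar gap = measured − calculated = 376 − 379.3 = -3.3 mOsm/kg

-3.3 mOsm/kg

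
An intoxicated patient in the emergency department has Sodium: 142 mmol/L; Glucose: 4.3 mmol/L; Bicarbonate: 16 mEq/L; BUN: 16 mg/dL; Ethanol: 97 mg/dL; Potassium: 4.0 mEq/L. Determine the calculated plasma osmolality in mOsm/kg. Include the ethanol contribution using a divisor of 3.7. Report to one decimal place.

Calculated osmolality = 2·Na + glucose + BUN/2.8 + ethanol/3.7
= 2·142 + 4.3 + 16/2.8 + 97/3.7
= 284 + 4.30 + 5.71 + 26.22
= 320.23 mOsm/kg

320.2 mOsm/kg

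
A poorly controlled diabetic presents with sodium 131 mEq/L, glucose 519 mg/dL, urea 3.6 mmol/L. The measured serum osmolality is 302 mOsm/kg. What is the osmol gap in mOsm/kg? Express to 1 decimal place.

Calculated osmolality = 2·Na + glucose/18 + urea
= 2·131 + 519/18 + 3.6
= 262 + 28.83 + 3.60
= 294.43 mOsm/kg ≈ 294.4 mOsm/kg
Osmolar gap = measured − calculated = 302 − 294.4 = 7.6 mOsm/kg

7.6 mOsm/kg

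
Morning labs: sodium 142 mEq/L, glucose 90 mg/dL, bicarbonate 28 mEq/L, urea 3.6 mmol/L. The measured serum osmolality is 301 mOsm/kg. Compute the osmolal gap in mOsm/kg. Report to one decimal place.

Calculated osmolality = 2·Na + glucose/18 + urea
= 2·142 + 90/18 + 3.6
= 284 + 5 + 3.60
= 292.6 mOsm/kg ≈ 292.6 mOsm/kg
Osmolar gap = measured − calculated = 301 − 292.6 = 8.4 mOsm/kg

8.4 mOsm/kg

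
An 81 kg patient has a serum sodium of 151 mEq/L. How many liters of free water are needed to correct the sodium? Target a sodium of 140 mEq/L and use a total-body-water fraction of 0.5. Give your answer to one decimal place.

3.2 L

TBW = 0.5 · 81 = 40.5 L
Free water deficit = TBW · (Na/140 − 1)
= 40.5 · (151/140 − 1)
= 40.5 · 0.0786
= 3.18 L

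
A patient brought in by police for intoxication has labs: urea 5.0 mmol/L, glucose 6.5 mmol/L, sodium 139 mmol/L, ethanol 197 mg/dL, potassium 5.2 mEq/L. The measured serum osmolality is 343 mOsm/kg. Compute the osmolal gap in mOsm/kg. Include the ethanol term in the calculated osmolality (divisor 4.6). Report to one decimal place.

Calculated osmolality = 2·Na + glucose + urea + ethanol/4.6
= 2·139 + 6.5 + 5 + 197/4.6
= 278 + 6.50 + 5 + 42.83
= 332.33 mOsm/kg ≈ 332.3 mOsm/kg
Osmolar gap = measured − calculated = 343 − 332.3 = 10.7 mOsm/kg

10.7 mOsm/kg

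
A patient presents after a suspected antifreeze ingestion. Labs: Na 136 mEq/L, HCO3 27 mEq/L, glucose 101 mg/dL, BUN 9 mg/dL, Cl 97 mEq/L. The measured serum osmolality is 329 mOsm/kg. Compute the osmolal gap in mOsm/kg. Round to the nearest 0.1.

48.2 mOsm/kg

Calculated osmolality = 2·Na + glucose/18 + BUN/2.8
= 2·136 + 101/18 + 9/2.8
= 272 + 5.61 + 3.21
= 280.82 mOsm/kg ≈ 280.8 mOsm/kg
Osmolar gap = measured − calculated = 329 − 280.8 = 48.2 mOsm/kg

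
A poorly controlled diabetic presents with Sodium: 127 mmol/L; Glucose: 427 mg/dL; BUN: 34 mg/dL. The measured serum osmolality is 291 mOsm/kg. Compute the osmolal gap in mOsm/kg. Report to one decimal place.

1.1 mOsm/kg

Calculated osmolality = 2·Na + glucose/18 + BUN/2.8
= 2·127 + 427/18 + 34/2.8
= 254 + 23.72 + 12.14
= 289.86 mOsm/kg ≈ 289.9 mOsm/kg
Osmolar gap = measured − calculated = 291 − 289.9 = 1.1 mOsm/kg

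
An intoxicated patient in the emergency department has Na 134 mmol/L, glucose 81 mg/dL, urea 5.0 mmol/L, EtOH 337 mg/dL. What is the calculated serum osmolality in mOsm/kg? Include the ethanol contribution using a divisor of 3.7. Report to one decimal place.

368.6 mOsm/kg

Calculated osmolality = 2·Na + glucose/18 + urea + ethanol/3.7
= 2·134 + 81/18 + 5 + 337/3.7
= 268 + 4.50 + 5 + 91.08
= 368.58 mOsm/kg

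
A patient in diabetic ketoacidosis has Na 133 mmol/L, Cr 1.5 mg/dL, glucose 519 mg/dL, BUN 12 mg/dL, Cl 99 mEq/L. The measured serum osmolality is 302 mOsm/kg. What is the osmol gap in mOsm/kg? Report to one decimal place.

2.9 mOsm/kg

Calculated osmolality = 2·Na + glucose/18 + BUN/2.8
= 2·133 + 519/18 + 12/2.8
= 266 + 28.83 + 4.29
= 299.12 mOsm/kg ≈ 299.1 mOsm/kg
Osmolar gap = measured − calculated = 302 − 299.1 = 2.9 mOsm/kg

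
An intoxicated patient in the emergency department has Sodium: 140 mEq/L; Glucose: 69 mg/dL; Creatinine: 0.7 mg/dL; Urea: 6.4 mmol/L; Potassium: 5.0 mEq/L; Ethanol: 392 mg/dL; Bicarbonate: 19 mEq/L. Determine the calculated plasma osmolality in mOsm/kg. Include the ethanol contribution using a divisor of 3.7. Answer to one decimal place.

Calculated osmolality = 2·Na + glucose/18 + urea + ethanol/3.7
= 2·140 + 69/18 + 6.4 + 392/3.7
= 280 + 3.83 + 6.40 + 105.95
= 396.18 mOsm/kg

396.2 mOsm/kg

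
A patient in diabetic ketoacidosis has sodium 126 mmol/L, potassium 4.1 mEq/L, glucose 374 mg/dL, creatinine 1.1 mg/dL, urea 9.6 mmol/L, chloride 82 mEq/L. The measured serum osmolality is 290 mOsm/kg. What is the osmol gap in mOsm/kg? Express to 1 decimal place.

7.6 mOsm/kg

Calculated osmolality = 2·Na + glucose/18 + urea
= 2·126 + 374/18 + 9.6
= 252 + 20.78 + 9.60
= 282.38 mOsm/kg ≈ 282.4 mOsm/kg
Osmolar gap = measured − calculated = 290 − 282.4 = 7.6 mOsm/kg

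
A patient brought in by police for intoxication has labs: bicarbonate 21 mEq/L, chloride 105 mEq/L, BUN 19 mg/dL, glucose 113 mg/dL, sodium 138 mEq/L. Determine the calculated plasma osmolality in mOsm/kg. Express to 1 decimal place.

Calculated osmolality = 2·Na + glucose/18 + BUN/2.8
= 2·138 + 113/18 + 19/2.8
= 276 + 6.28 + 6.79
= 289.07 mOsm/kg

289.1 mOsm/kg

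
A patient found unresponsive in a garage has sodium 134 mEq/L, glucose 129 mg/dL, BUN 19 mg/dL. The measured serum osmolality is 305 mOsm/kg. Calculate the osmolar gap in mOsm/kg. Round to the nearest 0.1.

23.0 mOsm/kg

Calculated osmolality = 2·Na + glucose/18 + BUN/2.8
= 2·134 + 129/18 + 19/2.8
= 268 + 7.17 + 6.79
= 281.96 mOsm/kg ≈ 282.0 mOsm/kg
Osmolar gap = measured − calculated = 305 − 282.0 = 23.0 mOsm/kg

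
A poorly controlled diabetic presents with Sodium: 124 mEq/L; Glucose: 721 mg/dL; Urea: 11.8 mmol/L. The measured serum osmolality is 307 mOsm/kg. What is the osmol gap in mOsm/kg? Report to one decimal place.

7.1 mOsm/kg

Calculated osmolality = 2·Na + glucose/18 + urea
= 2·124 + 721/18 + 11.8
= 248 + 40.06 + 11.80
= 299.86 mOsm/kg ≈ 299.9 mOsm/kg
Osmolar gap = measured − calculated = 307 − 299.9 = 7.1 mOsm/kg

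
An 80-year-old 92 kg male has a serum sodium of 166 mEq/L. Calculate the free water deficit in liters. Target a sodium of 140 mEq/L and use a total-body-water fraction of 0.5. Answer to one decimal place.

TBW = 0.5 · 92 = 46 L
Free water deficit = TBW · (Na/140 − 1)
= 46 · (166/140 − 1)
= 46 · 0.1857
= 8.54 L

8.5 L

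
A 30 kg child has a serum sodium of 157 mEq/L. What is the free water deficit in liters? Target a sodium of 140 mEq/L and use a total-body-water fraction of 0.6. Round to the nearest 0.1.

TBW = 0.6 · 30 = 18 L
Free water deficit = TBW · (Na/140 − 1)
= 18 · (157/140 − 1)
= 18 · 0.1214
= 2.19 L

2.2 L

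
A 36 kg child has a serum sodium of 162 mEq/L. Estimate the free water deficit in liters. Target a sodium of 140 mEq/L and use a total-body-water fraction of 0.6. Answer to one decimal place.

TBW = 0.6 · 36 = 21.6 L
Free water deficit = TBW · (Na/140 − 1)
= 21.6 · (162/140 − 1)
= 21.6 · 0.1571
= 3.39 L

3.4 L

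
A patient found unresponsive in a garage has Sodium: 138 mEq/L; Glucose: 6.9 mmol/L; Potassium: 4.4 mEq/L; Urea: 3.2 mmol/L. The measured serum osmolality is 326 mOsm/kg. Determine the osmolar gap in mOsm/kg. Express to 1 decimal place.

39.9 mOsm/kg

Calculated osmolality = 2·Na + glucose + urea
= 2·138 + 6.9 + 3.2
= 276 + 6.90 + 3.20
= 286.1 mOsm/kg ≈ 286.1 mOsm/kg
Osmolar gap = measured − calculated = 326 − 286.1 = 39.9 mOsm/kg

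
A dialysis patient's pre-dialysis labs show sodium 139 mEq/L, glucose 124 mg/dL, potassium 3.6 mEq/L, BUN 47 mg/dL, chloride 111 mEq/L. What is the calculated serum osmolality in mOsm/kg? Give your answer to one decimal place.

Calculated osmolality = 2·Na + glucose/18 + BUN/2.8
= 2·139 + 124/18 + 47/2.8
= 278 + 6.89 + 16.79
= 301.68 mOsm/kg

301.7 mOsm/kg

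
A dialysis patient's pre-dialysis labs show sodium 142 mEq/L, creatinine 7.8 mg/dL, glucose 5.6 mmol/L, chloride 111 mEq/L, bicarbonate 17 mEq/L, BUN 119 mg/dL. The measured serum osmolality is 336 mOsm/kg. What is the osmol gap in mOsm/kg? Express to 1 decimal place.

3.9 mOsm/kg

Calculated osmolality = 2·Na + glucose + BUN/2.8
= 2·142 + 5.6 + 119/2.8
= 284 + 5.60 + 42.50
= 332.1 mOsm/kg ≈ 332.1 mOsm/kg
Osmolar gap = measured − calculated = 336 − 332.1 = 3.9 mOsm/kg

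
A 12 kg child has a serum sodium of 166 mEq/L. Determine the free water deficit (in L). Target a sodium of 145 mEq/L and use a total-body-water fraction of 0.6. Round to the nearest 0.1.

1.0 L

TBW = 0.6 · 12 = 7.2 L
Free water deficit = TBW · (Na/145 − 1)
= 7.2 · (166/145 − 1)
= 7.2 · 0.1448
= 1.04 L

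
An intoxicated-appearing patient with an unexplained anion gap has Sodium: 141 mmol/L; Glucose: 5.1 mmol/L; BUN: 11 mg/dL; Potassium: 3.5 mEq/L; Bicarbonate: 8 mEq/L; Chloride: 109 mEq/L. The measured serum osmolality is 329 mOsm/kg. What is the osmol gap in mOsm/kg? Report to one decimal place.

Calculated osmolality = 2·Na + glucose + BUN/2.8
= 2·141 + 5.1 + 11/2.8
= 282 + 5.10 + 3.93
= 291.03 mOsm/kg ≈ 291.0 mOsm/kg
Osmolar gap = measured − calculated = 329 − 291.0 = 38.0 mOsm/kg

38.0 mOsm/kg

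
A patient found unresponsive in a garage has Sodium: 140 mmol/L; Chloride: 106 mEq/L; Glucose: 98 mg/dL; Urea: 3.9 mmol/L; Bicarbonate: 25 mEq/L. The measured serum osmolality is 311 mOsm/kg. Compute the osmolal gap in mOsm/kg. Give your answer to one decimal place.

21.7 mOsm/kg

Calculated osmolality = 2·Na + glucose/18 + urea
= 2·140 + 98/18 + 3.9
= 280 + 5.44 + 3.90
= 289.34 mOsm/kg ≈ 289.3 mOsm/kg
Osmolar gap = measured − calculated = 311 − 289.3 = 21.7 mOsm/kg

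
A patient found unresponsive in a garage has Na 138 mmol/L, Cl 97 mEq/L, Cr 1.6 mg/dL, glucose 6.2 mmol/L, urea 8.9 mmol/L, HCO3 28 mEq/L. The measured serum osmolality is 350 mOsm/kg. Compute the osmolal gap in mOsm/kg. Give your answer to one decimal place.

58.9 mOsm/kg

Calculated osmolality = 2·Na + glucose + urea
= 2·138 + 6.2 + 8.9
= 276 + 6.20 + 8.90
= 291.1 mOsm/kg ≈ 291.1 mOsm/kg
Osmolar gap = measured − calculated = 350 − 291.1 = 58.9 mOsm/kg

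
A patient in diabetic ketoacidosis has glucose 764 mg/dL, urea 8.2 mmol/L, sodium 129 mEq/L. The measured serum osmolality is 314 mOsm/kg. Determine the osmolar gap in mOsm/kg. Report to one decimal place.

5.4 mOsm/kg

Calculated osmolality = 2·Na + glucose/18 + urea
= 2·129 + 764/18 + 8.2
= 258 + 42.44 + 8.20
= 308.64 mOsm/kg ≈ 308.6 mOsm/kg
Osmolar gap = measured − calculated = 314 − 308.6 = 5.4 mOsm/kg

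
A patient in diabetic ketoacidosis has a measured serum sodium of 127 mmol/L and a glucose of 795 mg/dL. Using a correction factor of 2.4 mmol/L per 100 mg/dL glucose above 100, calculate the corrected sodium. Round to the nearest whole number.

Corrected Na = measured Na + 2.4 · (glucose − 100)/100
= 127 + 2.4 · (795 − 100)/100
= 127 + 16.7
= 143.7 mmol/L

144 mmol/L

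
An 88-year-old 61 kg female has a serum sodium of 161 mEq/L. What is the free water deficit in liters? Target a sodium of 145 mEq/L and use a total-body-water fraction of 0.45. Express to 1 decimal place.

3.0 L

TBW = 0.45 · 61 = 27.45 L
Free water deficit = TBW · (Na/145 − 1)
= 27.45 · (161/145 − 1)
= 27.45 · 0.1103
= 3.03 L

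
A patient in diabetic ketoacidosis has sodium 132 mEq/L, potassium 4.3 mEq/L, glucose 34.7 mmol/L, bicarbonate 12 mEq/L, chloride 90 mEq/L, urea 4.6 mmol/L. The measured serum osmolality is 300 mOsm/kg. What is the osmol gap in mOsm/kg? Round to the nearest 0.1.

Calculated osmolality = 2·Na + glucose + urea
= 2·132 + 34.7 + 4.6
= 264 + 34.70 + 4.60
= 303.3 mOsm/kg ≈ 303.3 mOsm/kg
Osmolar gap = measured − calculated = 300 − 303.3 = -3.3 mOsm/kg

-3.3 mOsm/kg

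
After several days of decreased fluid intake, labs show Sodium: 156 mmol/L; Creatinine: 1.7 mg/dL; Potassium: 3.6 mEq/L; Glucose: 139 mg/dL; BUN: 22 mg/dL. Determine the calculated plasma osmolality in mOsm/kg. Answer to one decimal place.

327.6 mOsm/kg

Calculated osmolality = 2·Na + glucose/18 + BUN/2.8
= 2·156 + 139/18 + 22/2.8
= 312 + 7.72 + 7.86
= 327.58 mOsm/kg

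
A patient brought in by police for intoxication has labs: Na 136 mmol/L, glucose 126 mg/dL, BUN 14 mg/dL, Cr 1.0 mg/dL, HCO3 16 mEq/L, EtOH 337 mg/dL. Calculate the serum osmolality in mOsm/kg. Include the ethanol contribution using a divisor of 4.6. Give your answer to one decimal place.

357.3 mOsm/kg

Calculated osmolality = 2·Na + glucose/18 + BUN/2.8 + ethanol/4.6
= 2·136 + 126/18 + 14/2.8 + 337/4.6
= 272 + 7 + 5 + 73.26
= 357.26 mOsm/kg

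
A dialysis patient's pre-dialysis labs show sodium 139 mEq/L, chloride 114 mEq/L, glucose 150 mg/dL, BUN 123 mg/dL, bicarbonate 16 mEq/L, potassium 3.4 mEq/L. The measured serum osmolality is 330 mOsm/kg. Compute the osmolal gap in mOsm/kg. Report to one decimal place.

-0.3 mOsm/kg

Calculated osmolality = 2·Na + glucose/18 + BUN/2.8
= 2·139 + 150/18 + 123/2.8
= 278 + 8.33 + 43.93
= 330.26 mOsm/kg ≈ 330.3 mOsm/kg
Osmolar gap = measured − calculated = 330 − 330.3 = -0.3 mOsm/kg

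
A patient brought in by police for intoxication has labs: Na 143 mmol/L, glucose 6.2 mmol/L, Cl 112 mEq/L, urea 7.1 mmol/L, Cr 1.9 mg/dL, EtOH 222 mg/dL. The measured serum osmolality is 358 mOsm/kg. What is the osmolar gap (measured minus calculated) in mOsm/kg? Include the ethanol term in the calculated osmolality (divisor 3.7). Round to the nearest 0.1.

-1.3 mOsm/kg

Calculated osmolality = 2·Na + glucose + urea + ethanol/3.7
= 2·143 + 6.2 + 7.1 + 222/3.7
= 286 + 6.20 + 7.10 + 60
= 359.3 mOsm/kg ≈ 359.3 mOsm/kg
Osmolar gap = measured − calculated = 358 − 359.3 = -1.3 mOsm/kg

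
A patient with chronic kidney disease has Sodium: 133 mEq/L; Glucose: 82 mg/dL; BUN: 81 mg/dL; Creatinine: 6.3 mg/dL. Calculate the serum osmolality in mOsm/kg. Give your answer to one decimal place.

299.5 mOsm/kg

Calculated osmolality = 2·Na + glucose/18 + BUN/2.8
= 2·133 + 82/18 + 81/2.8
= 266 + 4.56 + 28.93
= 299.49 mOsm/kg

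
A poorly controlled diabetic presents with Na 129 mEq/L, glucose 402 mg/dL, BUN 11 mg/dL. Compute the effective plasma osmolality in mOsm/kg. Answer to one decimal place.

280.3 mOsm/kg

Effective osmolality excludes urea (freely permeant across cell membranes):
2·Na + glucose/18
= 2·129 + 402/18
= 258 + 22.33
= 280.33 mOsm/kg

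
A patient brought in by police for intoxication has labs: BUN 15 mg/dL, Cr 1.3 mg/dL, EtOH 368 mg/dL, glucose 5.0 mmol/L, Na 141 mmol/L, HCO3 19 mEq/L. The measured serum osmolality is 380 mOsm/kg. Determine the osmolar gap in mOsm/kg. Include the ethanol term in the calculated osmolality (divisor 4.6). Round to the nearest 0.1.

Calculated osmolality = 2·Na + glucose + BUN/2.8 + ethanol/4.6
= 2·141 + 5 + 15/2.8 + 368/4.6
= 282 + 5 + 5.36 + 80
= 372.36 mOsm/kg ≈ 372.4 mOsm/kg
Osmolar gap = measured − calculated = 380 − 372.4 = 7.6 mOsm/kg

7.6 mOsm/kg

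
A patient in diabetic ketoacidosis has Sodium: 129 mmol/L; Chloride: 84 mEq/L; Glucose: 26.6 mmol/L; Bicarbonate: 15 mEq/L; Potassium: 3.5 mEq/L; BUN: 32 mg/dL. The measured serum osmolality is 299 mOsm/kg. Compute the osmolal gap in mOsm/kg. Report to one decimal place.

Calculated osmolality = 2·Na + glucose + BUN/2.8
= 2·129 + 26.6 + 32/2.8
= 258 + 26.60 + 11.43
= 296.03 mOsm/kg ≈ 296.0 mOsm/kg
Osmolar gap = measured − calculated = 299 − 296.0 = 3.0 mOsm/kg

3.0 mOsm/kg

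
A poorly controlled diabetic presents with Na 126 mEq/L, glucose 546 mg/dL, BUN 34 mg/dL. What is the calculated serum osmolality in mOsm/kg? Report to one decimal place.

294.5 mOsm/kg

Calculated osmolality = 2·Na + glucose/18 + BUN/2.8
= 2·126 + 546/18 + 34/2.8
= 252 + 30.33 + 12.14
= 294.47 mOsm/kg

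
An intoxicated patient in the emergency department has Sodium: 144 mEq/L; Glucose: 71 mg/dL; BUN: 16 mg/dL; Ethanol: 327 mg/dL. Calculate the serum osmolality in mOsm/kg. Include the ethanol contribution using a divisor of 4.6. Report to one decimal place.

Calculated osmolality = 2·Na + glucose/18 + BUN/2.8 + ethanol/4.6
= 2·144 + 71/18 + 16/2.8 + 327/4.6
= 288 + 3.94 + 5.71 + 71.09
= 368.74 mOsm/kg

368.7 mOsm/kg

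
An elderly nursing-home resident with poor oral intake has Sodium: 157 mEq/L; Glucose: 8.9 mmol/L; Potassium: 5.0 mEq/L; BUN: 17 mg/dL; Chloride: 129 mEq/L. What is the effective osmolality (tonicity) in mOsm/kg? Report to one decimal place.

Effective osmolality excludes urea (freely permeant across cell membranes):
2·Na + glucose
= 2·157 + 8.9
= 314 + 8.9
= 322.9 mOsm/kg

322.9 mOsm/kg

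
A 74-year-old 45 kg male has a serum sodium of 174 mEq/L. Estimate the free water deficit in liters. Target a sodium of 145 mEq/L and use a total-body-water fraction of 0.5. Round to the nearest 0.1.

TBW = 0.5 · 45 = 22.5 L
Free water deficit = TBW · (Na/145 − 1)
= 22.5 · (174/145 − 1)
= 22.5 · 0.2
= 4.5 L

4.5 L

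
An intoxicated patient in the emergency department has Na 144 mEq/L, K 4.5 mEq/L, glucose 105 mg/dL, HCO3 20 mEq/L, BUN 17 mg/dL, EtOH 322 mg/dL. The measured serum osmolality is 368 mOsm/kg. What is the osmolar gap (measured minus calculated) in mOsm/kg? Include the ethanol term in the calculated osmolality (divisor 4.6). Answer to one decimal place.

-1.9 mOsm/kg

Calculated osmolality = 2·Na + glucose/18 + BUN/2.8 + ethanol/4.6
= 2·144 + 105/18 + 17/2.8 + 322/4.6
= 288 + 5.83 + 6.07 + 70
= 369.9 mOsm/kg ≈ 369.9 mOsm/kg
Osmolar gap = measured − calculated = 368 − 369.9 = -1.9 mOsm/kg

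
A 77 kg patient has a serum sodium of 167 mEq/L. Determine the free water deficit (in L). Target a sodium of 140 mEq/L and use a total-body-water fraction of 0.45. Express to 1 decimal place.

6.7 L

TBW = 0.45 · 77 = 34.65 L
Free water deficit = TBW · (Na/140 − 1)
= 34.65 · (167/140 − 1)
= 34.65 · 0.1929
= 6.68 L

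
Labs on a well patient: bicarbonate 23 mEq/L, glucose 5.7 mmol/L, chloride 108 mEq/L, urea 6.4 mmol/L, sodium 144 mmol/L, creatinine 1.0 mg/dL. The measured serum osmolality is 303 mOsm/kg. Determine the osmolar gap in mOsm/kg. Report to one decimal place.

Calculated osmolality = 2·Na + glucose + urea
= 2·144 + 5.7 + 6.4
= 288 + 5.70 + 6.40
= 300.1 mOsm/kg ≈ 300.1 mOsm/kg
Osmolar gap = measured − calculated = 303 − 300.1 = 2.9 mOsm/kg

2.9 mOsm/kg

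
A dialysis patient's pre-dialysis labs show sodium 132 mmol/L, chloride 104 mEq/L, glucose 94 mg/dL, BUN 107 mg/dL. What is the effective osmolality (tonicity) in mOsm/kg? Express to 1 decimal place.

Effective osmolality excludes urea (freely permeant across cell membranes):
2·Na + glucose/18
= 2·132 + 94/18
= 264 + 5.22
= 269.22 mOsm/kg

269.2 mOsm/kg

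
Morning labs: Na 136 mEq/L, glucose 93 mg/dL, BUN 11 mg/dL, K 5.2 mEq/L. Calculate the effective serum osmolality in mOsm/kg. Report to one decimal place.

Effective osmolality excludes urea (freely permeant across cell membranes):
2·Na + glucose/18
= 2·136 + 93/18
= 272 + 5.17
= 277.17 mOsm/kg

277.2 mOsm/kg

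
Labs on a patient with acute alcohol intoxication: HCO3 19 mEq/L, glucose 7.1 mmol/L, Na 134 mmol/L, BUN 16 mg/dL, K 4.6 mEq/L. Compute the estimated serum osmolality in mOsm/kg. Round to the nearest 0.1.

280.8 mOsm/kg

Calculated osmolality = 2·Na + glucose + BUN/2.8
= 2·134 + 7.1 + 16/2.8
= 268 + 7.10 + 5.71
= 280.81 mOsm/kg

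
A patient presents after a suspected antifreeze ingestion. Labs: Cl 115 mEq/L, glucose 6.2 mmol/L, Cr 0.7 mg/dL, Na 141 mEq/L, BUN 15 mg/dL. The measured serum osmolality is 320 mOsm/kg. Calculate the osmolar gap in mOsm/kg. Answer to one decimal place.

26.4 mOsm/kg

Calculated osmolality = 2·Na + glucose + BUN/2.8
= 2·141 + 6.2 + 15/2.8
= 282 + 6.20 + 5.36
= 293.56 mOsm/kg ≈ 293.6 mOsm/kg
Osmolar gap = measured − calculated = 320 − 293.6 = 26.4 mOsm/kg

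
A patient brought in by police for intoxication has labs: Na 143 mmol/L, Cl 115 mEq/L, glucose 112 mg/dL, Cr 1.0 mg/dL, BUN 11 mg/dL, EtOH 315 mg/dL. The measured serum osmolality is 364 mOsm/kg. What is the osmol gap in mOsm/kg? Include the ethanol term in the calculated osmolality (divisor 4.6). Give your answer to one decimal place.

-0.6 mOsm/kg

Calculated osmolality = 2·Na + glucose/18 + BUN/2.8 + ethanol/4.6
= 2·143 + 112/18 + 11/2.8 + 315/4.6
= 286 + 6.22 + 3.93 + 68.48
= 364.63 mOsm/kg ≈ 364.6 mOsm/kg
Osmolar gap = measured − calculated = 364 − 364.6 = -0.6 mOsm/kg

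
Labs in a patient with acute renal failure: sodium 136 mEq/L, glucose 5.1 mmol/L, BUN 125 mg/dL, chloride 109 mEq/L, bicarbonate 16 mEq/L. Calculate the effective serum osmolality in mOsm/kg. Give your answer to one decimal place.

Effective osmolality excludes urea (freely permeant across cell membranes):
2·Na + glucose
= 2·136 + 5.1
= 272 + 5.1
= 277.1 mOsm/kg

277.1 mOsm/kg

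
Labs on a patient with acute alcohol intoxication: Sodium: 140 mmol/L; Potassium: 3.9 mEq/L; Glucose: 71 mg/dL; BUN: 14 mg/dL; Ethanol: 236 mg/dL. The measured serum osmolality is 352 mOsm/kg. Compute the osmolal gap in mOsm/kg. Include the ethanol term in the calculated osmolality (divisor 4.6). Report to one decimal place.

11.8 mOsm/kg

Calculated osmolality = 2·Na + glucose/18 + BUN/2.8 + ethanol/4.6
= 2·140 + 71/18 + 14/2.8 + 236/4.6
= 280 + 3.94 + 5 + 51.30
= 340.24 mOsm/kg ≈ 340.2 mOsm/kg
Osmolar gap = measured − calculated = 352 − 340.2 = 11.8 mOsm/kg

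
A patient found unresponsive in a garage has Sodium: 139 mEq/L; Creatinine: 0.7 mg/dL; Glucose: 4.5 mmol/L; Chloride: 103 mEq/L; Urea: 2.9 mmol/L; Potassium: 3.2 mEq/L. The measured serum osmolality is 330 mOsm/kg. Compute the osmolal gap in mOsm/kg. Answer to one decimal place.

44.6 mOsm/kg

Calculated osmolality = 2·Na + glucose + urea
= 2·139 + 4.5 + 2.9
= 278 + 4.50 + 2.90
= 285.4 mOsm/kg ≈ 285.4 mOsm/kg
Osmolar gap = measured − calculated = 330 − 285.4 = 44.6 mOsm/kg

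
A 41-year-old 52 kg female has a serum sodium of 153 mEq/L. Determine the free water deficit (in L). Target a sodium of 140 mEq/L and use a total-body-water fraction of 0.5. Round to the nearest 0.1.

2.4 L

TBW = 0.5 · 52 = 26 L
Free water deficit = TBW · (Na/140 − 1)
= 26 · (153/140 − 1)
= 26 · 0.0929
= 2.42 L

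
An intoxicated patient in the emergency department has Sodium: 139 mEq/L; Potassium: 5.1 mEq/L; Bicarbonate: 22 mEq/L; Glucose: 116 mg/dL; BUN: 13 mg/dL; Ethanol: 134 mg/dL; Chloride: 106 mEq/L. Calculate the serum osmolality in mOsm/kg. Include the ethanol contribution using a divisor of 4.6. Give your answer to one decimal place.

318.2 mOsm/kg

Calculated osmolality = 2·Na + glucose/18 + BUN/2.8 + ethanol/4.6
= 2·139 + 116/18 + 13/2.8 + 134/4.6
= 278 + 6.44 + 4.64 + 29.13
= 318.21 mOsm/kg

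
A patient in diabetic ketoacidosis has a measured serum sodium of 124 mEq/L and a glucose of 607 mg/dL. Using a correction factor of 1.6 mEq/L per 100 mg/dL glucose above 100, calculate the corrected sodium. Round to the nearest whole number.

Corrected Na = measured Na + 1.6 · (glucose − 100)/100
= 124 + 1.6 · (607 − 100)/100
= 124 + 8.1
= 132.1 mEq/L

132 mEq/L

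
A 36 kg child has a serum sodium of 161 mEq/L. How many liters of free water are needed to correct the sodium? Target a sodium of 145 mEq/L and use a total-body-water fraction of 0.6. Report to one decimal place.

2.4 L

TBW = 0.6 · 36 = 21.6 L
Free water deficit = TBW · (Na/145 − 1)
= 21.6 · (161/145 − 1)
= 21.6 · 0.1103
= 2.38 L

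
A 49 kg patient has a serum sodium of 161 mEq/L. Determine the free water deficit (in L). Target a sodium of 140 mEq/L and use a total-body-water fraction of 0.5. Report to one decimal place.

TBW = 0.5 · 49 = 24.5 L
Free water deficit = TBW · (Na/140 − 1)
= 24.5 · (161/140 − 1)
= 24.5 · 0.15
= 3.67 L

3.7 L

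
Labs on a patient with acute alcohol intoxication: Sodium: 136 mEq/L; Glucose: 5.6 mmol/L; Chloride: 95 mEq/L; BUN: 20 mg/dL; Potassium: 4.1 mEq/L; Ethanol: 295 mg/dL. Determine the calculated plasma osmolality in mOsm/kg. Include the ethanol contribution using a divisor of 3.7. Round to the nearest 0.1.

364.5 mOsm/kg

Calculated osmolality = 2·Na + glucose + BUN/2.8 + ethanol/3.7
= 2·136 + 5.6 + 20/2.8 + 295/3.7
= 272 + 5.60 + 7.14 + 79.73
= 364.47 mOsm/kg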